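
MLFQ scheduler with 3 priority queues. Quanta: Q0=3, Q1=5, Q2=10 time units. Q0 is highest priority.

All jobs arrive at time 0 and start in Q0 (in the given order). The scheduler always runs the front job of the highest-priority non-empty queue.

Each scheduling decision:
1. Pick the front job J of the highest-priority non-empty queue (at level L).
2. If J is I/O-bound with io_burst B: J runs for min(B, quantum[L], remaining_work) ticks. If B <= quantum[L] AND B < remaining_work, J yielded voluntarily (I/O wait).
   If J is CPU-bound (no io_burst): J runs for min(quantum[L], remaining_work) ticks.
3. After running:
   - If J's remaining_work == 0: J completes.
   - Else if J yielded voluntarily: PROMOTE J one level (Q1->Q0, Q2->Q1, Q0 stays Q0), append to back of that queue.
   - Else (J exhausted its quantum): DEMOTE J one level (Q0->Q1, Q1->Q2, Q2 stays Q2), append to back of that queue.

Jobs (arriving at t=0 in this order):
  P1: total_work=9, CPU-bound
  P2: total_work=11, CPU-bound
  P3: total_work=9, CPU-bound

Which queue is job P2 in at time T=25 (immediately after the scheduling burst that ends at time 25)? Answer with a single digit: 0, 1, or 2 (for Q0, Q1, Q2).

Answer: 2

Derivation:
t=0-3: P1@Q0 runs 3, rem=6, quantum used, demote→Q1. Q0=[P2,P3] Q1=[P1] Q2=[]
t=3-6: P2@Q0 runs 3, rem=8, quantum used, demote→Q1. Q0=[P3] Q1=[P1,P2] Q2=[]
t=6-9: P3@Q0 runs 3, rem=6, quantum used, demote→Q1. Q0=[] Q1=[P1,P2,P3] Q2=[]
t=9-14: P1@Q1 runs 5, rem=1, quantum used, demote→Q2. Q0=[] Q1=[P2,P3] Q2=[P1]
t=14-19: P2@Q1 runs 5, rem=3, quantum used, demote→Q2. Q0=[] Q1=[P3] Q2=[P1,P2]
t=19-24: P3@Q1 runs 5, rem=1, quantum used, demote→Q2. Q0=[] Q1=[] Q2=[P1,P2,P3]
t=24-25: P1@Q2 runs 1, rem=0, completes. Q0=[] Q1=[] Q2=[P2,P3]
t=25-28: P2@Q2 runs 3, rem=0, completes. Q0=[] Q1=[] Q2=[P3]
t=28-29: P3@Q2 runs 1, rem=0, completes. Q0=[] Q1=[] Q2=[]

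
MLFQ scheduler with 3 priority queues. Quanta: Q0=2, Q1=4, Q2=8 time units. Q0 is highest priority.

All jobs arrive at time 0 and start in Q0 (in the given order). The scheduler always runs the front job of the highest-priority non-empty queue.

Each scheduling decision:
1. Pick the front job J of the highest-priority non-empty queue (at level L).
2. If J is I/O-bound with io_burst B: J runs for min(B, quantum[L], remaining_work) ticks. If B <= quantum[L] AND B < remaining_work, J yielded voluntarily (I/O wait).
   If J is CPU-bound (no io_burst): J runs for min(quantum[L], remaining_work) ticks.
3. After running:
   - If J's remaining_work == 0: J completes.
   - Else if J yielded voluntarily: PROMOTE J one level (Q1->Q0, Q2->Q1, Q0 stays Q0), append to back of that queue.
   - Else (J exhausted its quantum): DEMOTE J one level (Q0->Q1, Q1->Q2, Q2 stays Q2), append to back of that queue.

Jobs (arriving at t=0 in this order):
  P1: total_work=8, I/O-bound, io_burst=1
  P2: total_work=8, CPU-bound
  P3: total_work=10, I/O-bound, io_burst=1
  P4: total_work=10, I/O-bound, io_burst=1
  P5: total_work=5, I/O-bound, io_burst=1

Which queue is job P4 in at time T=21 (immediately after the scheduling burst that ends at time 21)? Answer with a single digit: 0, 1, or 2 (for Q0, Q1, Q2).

Answer: 0

Derivation:
t=0-1: P1@Q0 runs 1, rem=7, I/O yield, promote→Q0. Q0=[P2,P3,P4,P5,P1] Q1=[] Q2=[]
t=1-3: P2@Q0 runs 2, rem=6, quantum used, demote→Q1. Q0=[P3,P4,P5,P1] Q1=[P2] Q2=[]
t=3-4: P3@Q0 runs 1, rem=9, I/O yield, promote→Q0. Q0=[P4,P5,P1,P3] Q1=[P2] Q2=[]
t=4-5: P4@Q0 runs 1, rem=9, I/O yield, promote→Q0. Q0=[P5,P1,P3,P4] Q1=[P2] Q2=[]
t=5-6: P5@Q0 runs 1, rem=4, I/O yield, promote→Q0. Q0=[P1,P3,P4,P5] Q1=[P2] Q2=[]
t=6-7: P1@Q0 runs 1, rem=6, I/O yield, promote→Q0. Q0=[P3,P4,P5,P1] Q1=[P2] Q2=[]
t=7-8: P3@Q0 runs 1, rem=8, I/O yield, promote→Q0. Q0=[P4,P5,P1,P3] Q1=[P2] Q2=[]
t=8-9: P4@Q0 runs 1, rem=8, I/O yield, promote→Q0. Q0=[P5,P1,P3,P4] Q1=[P2] Q2=[]
t=9-10: P5@Q0 runs 1, rem=3, I/O yield, promote→Q0. Q0=[P1,P3,P4,P5] Q1=[P2] Q2=[]
t=10-11: P1@Q0 runs 1, rem=5, I/O yield, promote→Q0. Q0=[P3,P4,P5,P1] Q1=[P2] Q2=[]
t=11-12: P3@Q0 runs 1, rem=7, I/O yield, promote→Q0. Q0=[P4,P5,P1,P3] Q1=[P2] Q2=[]
t=12-13: P4@Q0 runs 1, rem=7, I/O yield, promote→Q0. Q0=[P5,P1,P3,P4] Q1=[P2] Q2=[]
t=13-14: P5@Q0 runs 1, rem=2, I/O yield, promote→Q0. Q0=[P1,P3,P4,P5] Q1=[P2] Q2=[]
t=14-15: P1@Q0 runs 1, rem=4, I/O yield, promote→Q0. Q0=[P3,P4,P5,P1] Q1=[P2] Q2=[]
t=15-16: P3@Q0 runs 1, rem=6, I/O yield, promote→Q0. Q0=[P4,P5,P1,P3] Q1=[P2] Q2=[]
t=16-17: P4@Q0 runs 1, rem=6, I/O yield, promote→Q0. Q0=[P5,P1,P3,P4] Q1=[P2] Q2=[]
t=17-18: P5@Q0 runs 1, rem=1, I/O yield, promote→Q0. Q0=[P1,P3,P4,P5] Q1=[P2] Q2=[]
t=18-19: P1@Q0 runs 1, rem=3, I/O yield, promote→Q0. Q0=[P3,P4,P5,P1] Q1=[P2] Q2=[]
t=19-20: P3@Q0 runs 1, rem=5, I/O yield, promote→Q0. Q0=[P4,P5,P1,P3] Q1=[P2] Q2=[]
t=20-21: P4@Q0 runs 1, rem=5, I/O yield, promote→Q0. Q0=[P5,P1,P3,P4] Q1=[P2] Q2=[]
t=21-22: P5@Q0 runs 1, rem=0, completes. Q0=[P1,P3,P4] Q1=[P2] Q2=[]
t=22-23: P1@Q0 runs 1, rem=2, I/O yield, promote→Q0. Q0=[P3,P4,P1] Q1=[P2] Q2=[]
t=23-24: P3@Q0 runs 1, rem=4, I/O yield, promote→Q0. Q0=[P4,P1,P3] Q1=[P2] Q2=[]
t=24-25: P4@Q0 runs 1, rem=4, I/O yield, promote→Q0. Q0=[P1,P3,P4] Q1=[P2] Q2=[]
t=25-26: P1@Q0 runs 1, rem=1, I/O yield, promote→Q0. Q0=[P3,P4,P1] Q1=[P2] Q2=[]
t=26-27: P3@Q0 runs 1, rem=3, I/O yield, promote→Q0. Q0=[P4,P1,P3] Q1=[P2] Q2=[]
t=27-28: P4@Q0 runs 1, rem=3, I/O yield, promote→Q0. Q0=[P1,P3,P4] Q1=[P2] Q2=[]
t=28-29: P1@Q0 runs 1, rem=0, completes. Q0=[P3,P4] Q1=[P2] Q2=[]
t=29-30: P3@Q0 runs 1, rem=2, I/O yield, promote→Q0. Q0=[P4,P3] Q1=[P2] Q2=[]
t=30-31: P4@Q0 runs 1, rem=2, I/O yield, promote→Q0. Q0=[P3,P4] Q1=[P2] Q2=[]
t=31-32: P3@Q0 runs 1, rem=1, I/O yield, promote→Q0. Q0=[P4,P3] Q1=[P2] Q2=[]
t=32-33: P4@Q0 runs 1, rem=1, I/O yield, promote→Q0. Q0=[P3,P4] Q1=[P2] Q2=[]
t=33-34: P3@Q0 runs 1, rem=0, completes. Q0=[P4] Q1=[P2] Q2=[]
t=34-35: P4@Q0 runs 1, rem=0, completes. Q0=[] Q1=[P2] Q2=[]
t=35-39: P2@Q1 runs 4, rem=2, quantum used, demote→Q2. Q0=[] Q1=[] Q2=[P2]
t=39-41: P2@Q2 runs 2, rem=0, completes. Q0=[] Q1=[] Q2=[]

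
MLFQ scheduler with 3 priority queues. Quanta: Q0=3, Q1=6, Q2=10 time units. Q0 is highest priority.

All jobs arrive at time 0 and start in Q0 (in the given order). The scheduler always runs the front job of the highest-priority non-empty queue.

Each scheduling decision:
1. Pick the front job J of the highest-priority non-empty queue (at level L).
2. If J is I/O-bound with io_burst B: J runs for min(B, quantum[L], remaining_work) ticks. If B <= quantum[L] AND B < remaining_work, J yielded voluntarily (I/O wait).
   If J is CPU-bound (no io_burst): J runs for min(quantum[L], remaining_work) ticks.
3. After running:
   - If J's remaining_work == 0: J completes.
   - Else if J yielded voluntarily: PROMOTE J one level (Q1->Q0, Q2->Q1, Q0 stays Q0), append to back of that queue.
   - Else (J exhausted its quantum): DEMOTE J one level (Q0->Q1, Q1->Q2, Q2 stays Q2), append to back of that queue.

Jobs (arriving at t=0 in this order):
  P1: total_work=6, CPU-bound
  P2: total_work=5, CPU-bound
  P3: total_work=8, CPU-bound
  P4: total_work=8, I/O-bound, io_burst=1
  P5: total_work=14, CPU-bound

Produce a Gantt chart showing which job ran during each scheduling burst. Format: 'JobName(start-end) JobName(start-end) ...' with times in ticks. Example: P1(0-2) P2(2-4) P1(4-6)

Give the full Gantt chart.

t=0-3: P1@Q0 runs 3, rem=3, quantum used, demote→Q1. Q0=[P2,P3,P4,P5] Q1=[P1] Q2=[]
t=3-6: P2@Q0 runs 3, rem=2, quantum used, demote→Q1. Q0=[P3,P4,P5] Q1=[P1,P2] Q2=[]
t=6-9: P3@Q0 runs 3, rem=5, quantum used, demote→Q1. Q0=[P4,P5] Q1=[P1,P2,P3] Q2=[]
t=9-10: P4@Q0 runs 1, rem=7, I/O yield, promote→Q0. Q0=[P5,P4] Q1=[P1,P2,P3] Q2=[]
t=10-13: P5@Q0 runs 3, rem=11, quantum used, demote→Q1. Q0=[P4] Q1=[P1,P2,P3,P5] Q2=[]
t=13-14: P4@Q0 runs 1, rem=6, I/O yield, promote→Q0. Q0=[P4] Q1=[P1,P2,P3,P5] Q2=[]
t=14-15: P4@Q0 runs 1, rem=5, I/O yield, promote→Q0. Q0=[P4] Q1=[P1,P2,P3,P5] Q2=[]
t=15-16: P4@Q0 runs 1, rem=4, I/O yield, promote→Q0. Q0=[P4] Q1=[P1,P2,P3,P5] Q2=[]
t=16-17: P4@Q0 runs 1, rem=3, I/O yield, promote→Q0. Q0=[P4] Q1=[P1,P2,P3,P5] Q2=[]
t=17-18: P4@Q0 runs 1, rem=2, I/O yield, promote→Q0. Q0=[P4] Q1=[P1,P2,P3,P5] Q2=[]
t=18-19: P4@Q0 runs 1, rem=1, I/O yield, promote→Q0. Q0=[P4] Q1=[P1,P2,P3,P5] Q2=[]
t=19-20: P4@Q0 runs 1, rem=0, completes. Q0=[] Q1=[P1,P2,P3,P5] Q2=[]
t=20-23: P1@Q1 runs 3, rem=0, completes. Q0=[] Q1=[P2,P3,P5] Q2=[]
t=23-25: P2@Q1 runs 2, rem=0, completes. Q0=[] Q1=[P3,P5] Q2=[]
t=25-30: P3@Q1 runs 5, rem=0, completes. Q0=[] Q1=[P5] Q2=[]
t=30-36: P5@Q1 runs 6, rem=5, quantum used, demote→Q2. Q0=[] Q1=[] Q2=[P5]
t=36-41: P5@Q2 runs 5, rem=0, completes. Q0=[] Q1=[] Q2=[]

Answer: P1(0-3) P2(3-6) P3(6-9) P4(9-10) P5(10-13) P4(13-14) P4(14-15) P4(15-16) P4(16-17) P4(17-18) P4(18-19) P4(19-20) P1(20-23) P2(23-25) P3(25-30) P5(30-36) P5(36-41)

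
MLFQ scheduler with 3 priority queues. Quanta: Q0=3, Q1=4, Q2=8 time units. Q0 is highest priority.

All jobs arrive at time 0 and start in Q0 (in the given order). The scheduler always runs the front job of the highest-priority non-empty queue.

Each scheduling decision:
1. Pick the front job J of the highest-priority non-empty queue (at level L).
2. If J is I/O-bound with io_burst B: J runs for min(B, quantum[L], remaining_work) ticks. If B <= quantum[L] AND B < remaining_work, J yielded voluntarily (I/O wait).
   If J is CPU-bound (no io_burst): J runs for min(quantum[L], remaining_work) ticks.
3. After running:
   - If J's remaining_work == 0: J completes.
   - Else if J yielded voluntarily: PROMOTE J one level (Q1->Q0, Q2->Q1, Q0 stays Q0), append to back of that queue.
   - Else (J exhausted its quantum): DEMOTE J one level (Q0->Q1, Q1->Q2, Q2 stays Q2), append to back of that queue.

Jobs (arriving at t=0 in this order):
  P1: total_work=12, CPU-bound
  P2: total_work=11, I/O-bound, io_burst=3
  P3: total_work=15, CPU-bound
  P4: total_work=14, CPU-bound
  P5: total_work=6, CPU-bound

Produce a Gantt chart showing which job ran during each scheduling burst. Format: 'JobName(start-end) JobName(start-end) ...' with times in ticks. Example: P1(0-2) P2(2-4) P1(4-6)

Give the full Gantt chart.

t=0-3: P1@Q0 runs 3, rem=9, quantum used, demote→Q1. Q0=[P2,P3,P4,P5] Q1=[P1] Q2=[]
t=3-6: P2@Q0 runs 3, rem=8, I/O yield, promote→Q0. Q0=[P3,P4,P5,P2] Q1=[P1] Q2=[]
t=6-9: P3@Q0 runs 3, rem=12, quantum used, demote→Q1. Q0=[P4,P5,P2] Q1=[P1,P3] Q2=[]
t=9-12: P4@Q0 runs 3, rem=11, quantum used, demote→Q1. Q0=[P5,P2] Q1=[P1,P3,P4] Q2=[]
t=12-15: P5@Q0 runs 3, rem=3, quantum used, demote→Q1. Q0=[P2] Q1=[P1,P3,P4,P5] Q2=[]
t=15-18: P2@Q0 runs 3, rem=5, I/O yield, promote→Q0. Q0=[P2] Q1=[P1,P3,P4,P5] Q2=[]
t=18-21: P2@Q0 runs 3, rem=2, I/O yield, promote→Q0. Q0=[P2] Q1=[P1,P3,P4,P5] Q2=[]
t=21-23: P2@Q0 runs 2, rem=0, completes. Q0=[] Q1=[P1,P3,P4,P5] Q2=[]
t=23-27: P1@Q1 runs 4, rem=5, quantum used, demote→Q2. Q0=[] Q1=[P3,P4,P5] Q2=[P1]
t=27-31: P3@Q1 runs 4, rem=8, quantum used, demote→Q2. Q0=[] Q1=[P4,P5] Q2=[P1,P3]
t=31-35: P4@Q1 runs 4, rem=7, quantum used, demote→Q2. Q0=[] Q1=[P5] Q2=[P1,P3,P4]
t=35-38: P5@Q1 runs 3, rem=0, completes. Q0=[] Q1=[] Q2=[P1,P3,P4]
t=38-43: P1@Q2 runs 5, rem=0, completes. Q0=[] Q1=[] Q2=[P3,P4]
t=43-51: P3@Q2 runs 8, rem=0, completes. Q0=[] Q1=[] Q2=[P4]
t=51-58: P4@Q2 runs 7, rem=0, completes. Q0=[] Q1=[] Q2=[]

Answer: P1(0-3) P2(3-6) P3(6-9) P4(9-12) P5(12-15) P2(15-18) P2(18-21) P2(21-23) P1(23-27) P3(27-31) P4(31-35) P5(35-38) P1(38-43) P3(43-51) P4(51-58)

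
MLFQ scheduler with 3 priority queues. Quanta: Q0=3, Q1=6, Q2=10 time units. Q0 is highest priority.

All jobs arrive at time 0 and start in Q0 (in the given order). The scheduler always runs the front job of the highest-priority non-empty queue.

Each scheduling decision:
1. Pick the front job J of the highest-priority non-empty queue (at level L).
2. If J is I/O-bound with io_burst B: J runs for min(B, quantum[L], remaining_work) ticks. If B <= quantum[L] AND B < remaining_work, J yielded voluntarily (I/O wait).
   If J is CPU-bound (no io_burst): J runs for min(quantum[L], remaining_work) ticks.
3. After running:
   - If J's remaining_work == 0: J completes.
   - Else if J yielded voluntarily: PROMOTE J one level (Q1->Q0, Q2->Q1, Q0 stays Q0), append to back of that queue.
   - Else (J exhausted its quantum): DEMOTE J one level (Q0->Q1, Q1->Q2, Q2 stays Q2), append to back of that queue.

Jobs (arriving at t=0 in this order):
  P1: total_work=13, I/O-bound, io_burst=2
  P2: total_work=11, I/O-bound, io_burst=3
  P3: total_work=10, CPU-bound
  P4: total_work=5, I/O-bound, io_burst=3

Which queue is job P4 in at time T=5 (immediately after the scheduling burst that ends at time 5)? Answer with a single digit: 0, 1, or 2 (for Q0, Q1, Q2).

Answer: 0

Derivation:
t=0-2: P1@Q0 runs 2, rem=11, I/O yield, promote→Q0. Q0=[P2,P3,P4,P1] Q1=[] Q2=[]
t=2-5: P2@Q0 runs 3, rem=8, I/O yield, promote→Q0. Q0=[P3,P4,P1,P2] Q1=[] Q2=[]
t=5-8: P3@Q0 runs 3, rem=7, quantum used, demote→Q1. Q0=[P4,P1,P2] Q1=[P3] Q2=[]
t=8-11: P4@Q0 runs 3, rem=2, I/O yield, promote→Q0. Q0=[P1,P2,P4] Q1=[P3] Q2=[]
t=11-13: P1@Q0 runs 2, rem=9, I/O yield, promote→Q0. Q0=[P2,P4,P1] Q1=[P3] Q2=[]
t=13-16: P2@Q0 runs 3, rem=5, I/O yield, promote→Q0. Q0=[P4,P1,P2] Q1=[P3] Q2=[]
t=16-18: P4@Q0 runs 2, rem=0, completes. Q0=[P1,P2] Q1=[P3] Q2=[]
t=18-20: P1@Q0 runs 2, rem=7, I/O yield, promote→Q0. Q0=[P2,P1] Q1=[P3] Q2=[]
t=20-23: P2@Q0 runs 3, rem=2, I/O yield, promote→Q0. Q0=[P1,P2] Q1=[P3] Q2=[]
t=23-25: P1@Q0 runs 2, rem=5, I/O yield, promote→Q0. Q0=[P2,P1] Q1=[P3] Q2=[]
t=25-27: P2@Q0 runs 2, rem=0, completes. Q0=[P1] Q1=[P3] Q2=[]
t=27-29: P1@Q0 runs 2, rem=3, I/O yield, promote→Q0. Q0=[P1] Q1=[P3] Q2=[]
t=29-31: P1@Q0 runs 2, rem=1, I/O yield, promote→Q0. Q0=[P1] Q1=[P3] Q2=[]
t=31-32: P1@Q0 runs 1, rem=0, completes. Q0=[] Q1=[P3] Q2=[]
t=32-38: P3@Q1 runs 6, rem=1, quantum used, demote→Q2. Q0=[] Q1=[] Q2=[P3]
t=38-39: P3@Q2 runs 1, rem=0, completes. Q0=[] Q1=[] Q2=[]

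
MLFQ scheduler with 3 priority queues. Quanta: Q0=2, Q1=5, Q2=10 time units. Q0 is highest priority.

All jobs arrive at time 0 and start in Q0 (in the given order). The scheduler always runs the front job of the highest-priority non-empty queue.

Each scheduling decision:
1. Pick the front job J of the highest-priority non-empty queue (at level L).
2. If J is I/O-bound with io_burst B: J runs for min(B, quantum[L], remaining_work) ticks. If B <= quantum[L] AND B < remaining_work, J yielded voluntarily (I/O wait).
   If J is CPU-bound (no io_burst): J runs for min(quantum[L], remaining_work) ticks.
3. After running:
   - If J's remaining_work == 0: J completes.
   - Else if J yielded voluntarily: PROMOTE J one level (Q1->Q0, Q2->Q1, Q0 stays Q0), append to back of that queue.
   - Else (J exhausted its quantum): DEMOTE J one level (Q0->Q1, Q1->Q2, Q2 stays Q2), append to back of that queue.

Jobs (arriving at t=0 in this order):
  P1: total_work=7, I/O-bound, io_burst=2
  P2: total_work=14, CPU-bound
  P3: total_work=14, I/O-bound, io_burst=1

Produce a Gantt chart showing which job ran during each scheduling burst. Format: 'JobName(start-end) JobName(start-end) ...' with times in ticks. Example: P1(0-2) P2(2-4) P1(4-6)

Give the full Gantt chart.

Answer: P1(0-2) P2(2-4) P3(4-5) P1(5-7) P3(7-8) P1(8-10) P3(10-11) P1(11-12) P3(12-13) P3(13-14) P3(14-15) P3(15-16) P3(16-17) P3(17-18) P3(18-19) P3(19-20) P3(20-21) P3(21-22) P3(22-23) P2(23-28) P2(28-35)

Derivation:
t=0-2: P1@Q0 runs 2, rem=5, I/O yield, promote→Q0. Q0=[P2,P3,P1] Q1=[] Q2=[]
t=2-4: P2@Q0 runs 2, rem=12, quantum used, demote→Q1. Q0=[P3,P1] Q1=[P2] Q2=[]
t=4-5: P3@Q0 runs 1, rem=13, I/O yield, promote→Q0. Q0=[P1,P3] Q1=[P2] Q2=[]
t=5-7: P1@Q0 runs 2, rem=3, I/O yield, promote→Q0. Q0=[P3,P1] Q1=[P2] Q2=[]
t=7-8: P3@Q0 runs 1, rem=12, I/O yield, promote→Q0. Q0=[P1,P3] Q1=[P2] Q2=[]
t=8-10: P1@Q0 runs 2, rem=1, I/O yield, promote→Q0. Q0=[P3,P1] Q1=[P2] Q2=[]
t=10-11: P3@Q0 runs 1, rem=11, I/O yield, promote→Q0. Q0=[P1,P3] Q1=[P2] Q2=[]
t=11-12: P1@Q0 runs 1, rem=0, completes. Q0=[P3] Q1=[P2] Q2=[]
t=12-13: P3@Q0 runs 1, rem=10, I/O yield, promote→Q0. Q0=[P3] Q1=[P2] Q2=[]
t=13-14: P3@Q0 runs 1, rem=9, I/O yield, promote→Q0. Q0=[P3] Q1=[P2] Q2=[]
t=14-15: P3@Q0 runs 1, rem=8, I/O yield, promote→Q0. Q0=[P3] Q1=[P2] Q2=[]
t=15-16: P3@Q0 runs 1, rem=7, I/O yield, promote→Q0. Q0=[P3] Q1=[P2] Q2=[]
t=16-17: P3@Q0 runs 1, rem=6, I/O yield, promote→Q0. Q0=[P3] Q1=[P2] Q2=[]
t=17-18: P3@Q0 runs 1, rem=5, I/O yield, promote→Q0. Q0=[P3] Q1=[P2] Q2=[]
t=18-19: P3@Q0 runs 1, rem=4, I/O yield, promote→Q0. Q0=[P3] Q1=[P2] Q2=[]
t=19-20: P3@Q0 runs 1, rem=3, I/O yield, promote→Q0. Q0=[P3] Q1=[P2] Q2=[]
t=20-21: P3@Q0 runs 1, rem=2, I/O yield, promote→Q0. Q0=[P3] Q1=[P2] Q2=[]
t=21-22: P3@Q0 runs 1, rem=1, I/O yield, promote→Q0. Q0=[P3] Q1=[P2] Q2=[]
t=22-23: P3@Q0 runs 1, rem=0, completes. Q0=[] Q1=[P2] Q2=[]
t=23-28: P2@Q1 runs 5, rem=7, quantum used, demote→Q2. Q0=[] Q1=[] Q2=[P2]
t=28-35: P2@Q2 runs 7, rem=0, completes. Q0=[] Q1=[] Q2=[]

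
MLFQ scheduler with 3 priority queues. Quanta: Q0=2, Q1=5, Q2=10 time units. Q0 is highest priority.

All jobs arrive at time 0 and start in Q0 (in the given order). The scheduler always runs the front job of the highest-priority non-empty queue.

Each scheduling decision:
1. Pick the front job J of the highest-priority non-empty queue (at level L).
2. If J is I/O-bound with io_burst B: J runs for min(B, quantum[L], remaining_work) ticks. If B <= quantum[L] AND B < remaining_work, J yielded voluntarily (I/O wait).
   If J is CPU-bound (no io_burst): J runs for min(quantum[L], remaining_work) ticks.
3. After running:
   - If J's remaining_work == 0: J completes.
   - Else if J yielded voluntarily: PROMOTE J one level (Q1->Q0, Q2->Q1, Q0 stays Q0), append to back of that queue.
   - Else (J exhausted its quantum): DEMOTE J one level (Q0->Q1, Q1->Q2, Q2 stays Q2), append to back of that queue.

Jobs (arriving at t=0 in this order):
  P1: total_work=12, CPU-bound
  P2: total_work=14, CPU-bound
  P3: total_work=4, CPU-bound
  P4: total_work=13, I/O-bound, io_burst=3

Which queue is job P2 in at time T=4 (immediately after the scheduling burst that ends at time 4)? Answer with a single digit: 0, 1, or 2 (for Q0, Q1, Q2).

Answer: 1

Derivation:
t=0-2: P1@Q0 runs 2, rem=10, quantum used, demote→Q1. Q0=[P2,P3,P4] Q1=[P1] Q2=[]
t=2-4: P2@Q0 runs 2, rem=12, quantum used, demote→Q1. Q0=[P3,P4] Q1=[P1,P2] Q2=[]
t=4-6: P3@Q0 runs 2, rem=2, quantum used, demote→Q1. Q0=[P4] Q1=[P1,P2,P3] Q2=[]
t=6-8: P4@Q0 runs 2, rem=11, quantum used, demote→Q1. Q0=[] Q1=[P1,P2,P3,P4] Q2=[]
t=8-13: P1@Q1 runs 5, rem=5, quantum used, demote→Q2. Q0=[] Q1=[P2,P3,P4] Q2=[P1]
t=13-18: P2@Q1 runs 5, rem=7, quantum used, demote→Q2. Q0=[] Q1=[P3,P4] Q2=[P1,P2]
t=18-20: P3@Q1 runs 2, rem=0, completes. Q0=[] Q1=[P4] Q2=[P1,P2]
t=20-23: P4@Q1 runs 3, rem=8, I/O yield, promote→Q0. Q0=[P4] Q1=[] Q2=[P1,P2]
t=23-25: P4@Q0 runs 2, rem=6, quantum used, demote→Q1. Q0=[] Q1=[P4] Q2=[P1,P2]
t=25-28: P4@Q1 runs 3, rem=3, I/O yield, promote→Q0. Q0=[P4] Q1=[] Q2=[P1,P2]
t=28-30: P4@Q0 runs 2, rem=1, quantum used, demote→Q1. Q0=[] Q1=[P4] Q2=[P1,P2]
t=30-31: P4@Q1 runs 1, rem=0, completes. Q0=[] Q1=[] Q2=[P1,P2]
t=31-36: P1@Q2 runs 5, rem=0, completes. Q0=[] Q1=[] Q2=[P2]
t=36-43: P2@Q2 runs 7, rem=0, completes. Q0=[] Q1=[] Q2=[]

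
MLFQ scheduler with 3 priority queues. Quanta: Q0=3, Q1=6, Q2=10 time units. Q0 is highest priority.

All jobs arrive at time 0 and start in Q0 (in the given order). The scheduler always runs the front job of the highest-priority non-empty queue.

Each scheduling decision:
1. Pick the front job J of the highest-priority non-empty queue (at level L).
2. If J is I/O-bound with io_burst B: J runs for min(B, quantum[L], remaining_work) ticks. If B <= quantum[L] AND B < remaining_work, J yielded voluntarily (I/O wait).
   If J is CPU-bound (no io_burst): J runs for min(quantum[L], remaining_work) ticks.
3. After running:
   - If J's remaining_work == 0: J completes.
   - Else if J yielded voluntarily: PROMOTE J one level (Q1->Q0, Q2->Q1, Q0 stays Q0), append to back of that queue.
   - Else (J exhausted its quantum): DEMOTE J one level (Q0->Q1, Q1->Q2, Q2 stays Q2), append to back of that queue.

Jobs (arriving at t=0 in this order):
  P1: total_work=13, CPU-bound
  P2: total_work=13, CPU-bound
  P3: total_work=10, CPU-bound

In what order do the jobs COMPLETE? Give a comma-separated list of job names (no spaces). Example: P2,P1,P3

Answer: P1,P2,P3

Derivation:
t=0-3: P1@Q0 runs 3, rem=10, quantum used, demote→Q1. Q0=[P2,P3] Q1=[P1] Q2=[]
t=3-6: P2@Q0 runs 3, rem=10, quantum used, demote→Q1. Q0=[P3] Q1=[P1,P2] Q2=[]
t=6-9: P3@Q0 runs 3, rem=7, quantum used, demote→Q1. Q0=[] Q1=[P1,P2,P3] Q2=[]
t=9-15: P1@Q1 runs 6, rem=4, quantum used, demote→Q2. Q0=[] Q1=[P2,P3] Q2=[P1]
t=15-21: P2@Q1 runs 6, rem=4, quantum used, demote→Q2. Q0=[] Q1=[P3] Q2=[P1,P2]
t=21-27: P3@Q1 runs 6, rem=1, quantum used, demote→Q2. Q0=[] Q1=[] Q2=[P1,P2,P3]
t=27-31: P1@Q2 runs 4, rem=0, completes. Q0=[] Q1=[] Q2=[P2,P3]
t=31-35: P2@Q2 runs 4, rem=0, completes. Q0=[] Q1=[] Q2=[P3]
t=35-36: P3@Q2 runs 1, rem=0, completes. Q0=[] Q1=[] Q2=[]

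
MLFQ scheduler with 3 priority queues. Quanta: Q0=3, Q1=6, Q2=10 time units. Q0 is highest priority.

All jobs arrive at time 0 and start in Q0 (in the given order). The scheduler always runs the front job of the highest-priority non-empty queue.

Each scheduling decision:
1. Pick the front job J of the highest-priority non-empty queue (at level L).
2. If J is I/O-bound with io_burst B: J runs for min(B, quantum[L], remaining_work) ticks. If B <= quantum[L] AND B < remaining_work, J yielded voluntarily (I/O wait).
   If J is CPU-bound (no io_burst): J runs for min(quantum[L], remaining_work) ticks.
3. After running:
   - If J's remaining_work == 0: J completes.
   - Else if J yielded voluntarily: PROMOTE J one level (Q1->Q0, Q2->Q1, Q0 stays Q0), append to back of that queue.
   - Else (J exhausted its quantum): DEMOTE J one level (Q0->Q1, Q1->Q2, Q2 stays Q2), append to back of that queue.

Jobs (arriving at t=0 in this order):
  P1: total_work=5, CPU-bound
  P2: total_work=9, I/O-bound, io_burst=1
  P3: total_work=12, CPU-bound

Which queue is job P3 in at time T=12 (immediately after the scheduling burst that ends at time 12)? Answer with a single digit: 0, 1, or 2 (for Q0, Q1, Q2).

t=0-3: P1@Q0 runs 3, rem=2, quantum used, demote→Q1. Q0=[P2,P3] Q1=[P1] Q2=[]
t=3-4: P2@Q0 runs 1, rem=8, I/O yield, promote→Q0. Q0=[P3,P2] Q1=[P1] Q2=[]
t=4-7: P3@Q0 runs 3, rem=9, quantum used, demote→Q1. Q0=[P2] Q1=[P1,P3] Q2=[]
t=7-8: P2@Q0 runs 1, rem=7, I/O yield, promote→Q0. Q0=[P2] Q1=[P1,P3] Q2=[]
t=8-9: P2@Q0 runs 1, rem=6, I/O yield, promote→Q0. Q0=[P2] Q1=[P1,P3] Q2=[]
t=9-10: P2@Q0 runs 1, rem=5, I/O yield, promote→Q0. Q0=[P2] Q1=[P1,P3] Q2=[]
t=10-11: P2@Q0 runs 1, rem=4, I/O yield, promote→Q0. Q0=[P2] Q1=[P1,P3] Q2=[]
t=11-12: P2@Q0 runs 1, rem=3, I/O yield, promote→Q0. Q0=[P2] Q1=[P1,P3] Q2=[]
t=12-13: P2@Q0 runs 1, rem=2, I/O yield, promote→Q0. Q0=[P2] Q1=[P1,P3] Q2=[]
t=13-14: P2@Q0 runs 1, rem=1, I/O yield, promote→Q0. Q0=[P2] Q1=[P1,P3] Q2=[]
t=14-15: P2@Q0 runs 1, rem=0, completes. Q0=[] Q1=[P1,P3] Q2=[]
t=15-17: P1@Q1 runs 2, rem=0, completes. Q0=[] Q1=[P3] Q2=[]
t=17-23: P3@Q1 runs 6, rem=3, quantum used, demote→Q2. Q0=[] Q1=[] Q2=[P3]
t=23-26: P3@Q2 runs 3, rem=0, completes. Q0=[] Q1=[] Q2=[]

Answer: 1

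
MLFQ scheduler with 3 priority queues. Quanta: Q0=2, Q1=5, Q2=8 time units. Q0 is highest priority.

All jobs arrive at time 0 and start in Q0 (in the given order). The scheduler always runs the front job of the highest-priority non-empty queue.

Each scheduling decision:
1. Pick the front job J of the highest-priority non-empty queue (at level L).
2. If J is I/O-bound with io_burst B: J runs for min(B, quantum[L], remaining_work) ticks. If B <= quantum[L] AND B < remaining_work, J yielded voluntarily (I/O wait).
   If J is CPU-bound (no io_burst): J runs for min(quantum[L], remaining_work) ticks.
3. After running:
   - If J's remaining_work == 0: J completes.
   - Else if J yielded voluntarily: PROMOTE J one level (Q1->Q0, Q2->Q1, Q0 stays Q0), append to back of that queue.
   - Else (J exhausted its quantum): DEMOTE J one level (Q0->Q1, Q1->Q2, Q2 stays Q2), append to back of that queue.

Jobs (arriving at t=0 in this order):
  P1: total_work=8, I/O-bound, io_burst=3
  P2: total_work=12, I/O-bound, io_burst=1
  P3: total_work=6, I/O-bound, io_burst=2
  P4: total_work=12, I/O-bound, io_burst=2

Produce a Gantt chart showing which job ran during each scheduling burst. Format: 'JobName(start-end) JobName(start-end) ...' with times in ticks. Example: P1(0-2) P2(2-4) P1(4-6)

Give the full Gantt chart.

t=0-2: P1@Q0 runs 2, rem=6, quantum used, demote→Q1. Q0=[P2,P3,P4] Q1=[P1] Q2=[]
t=2-3: P2@Q0 runs 1, rem=11, I/O yield, promote→Q0. Q0=[P3,P4,P2] Q1=[P1] Q2=[]
t=3-5: P3@Q0 runs 2, rem=4, I/O yield, promote→Q0. Q0=[P4,P2,P3] Q1=[P1] Q2=[]
t=5-7: P4@Q0 runs 2, rem=10, I/O yield, promote→Q0. Q0=[P2,P3,P4] Q1=[P1] Q2=[]
t=7-8: P2@Q0 runs 1, rem=10, I/O yield, promote→Q0. Q0=[P3,P4,P2] Q1=[P1] Q2=[]
t=8-10: P3@Q0 runs 2, rem=2, I/O yield, promote→Q0. Q0=[P4,P2,P3] Q1=[P1] Q2=[]
t=10-12: P4@Q0 runs 2, rem=8, I/O yield, promote→Q0. Q0=[P2,P3,P4] Q1=[P1] Q2=[]
t=12-13: P2@Q0 runs 1, rem=9, I/O yield, promote→Q0. Q0=[P3,P4,P2] Q1=[P1] Q2=[]
t=13-15: P3@Q0 runs 2, rem=0, completes. Q0=[P4,P2] Q1=[P1] Q2=[]
t=15-17: P4@Q0 runs 2, rem=6, I/O yield, promote→Q0. Q0=[P2,P4] Q1=[P1] Q2=[]
t=17-18: P2@Q0 runs 1, rem=8, I/O yield, promote→Q0. Q0=[P4,P2] Q1=[P1] Q2=[]
t=18-20: P4@Q0 runs 2, rem=4, I/O yield, promote→Q0. Q0=[P2,P4] Q1=[P1] Q2=[]
t=20-21: P2@Q0 runs 1, rem=7, I/O yield, promote→Q0. Q0=[P4,P2] Q1=[P1] Q2=[]
t=21-23: P4@Q0 runs 2, rem=2, I/O yield, promote→Q0. Q0=[P2,P4] Q1=[P1] Q2=[]
t=23-24: P2@Q0 runs 1, rem=6, I/O yield, promote→Q0. Q0=[P4,P2] Q1=[P1] Q2=[]
t=24-26: P4@Q0 runs 2, rem=0, completes. Q0=[P2] Q1=[P1] Q2=[]
t=26-27: P2@Q0 runs 1, rem=5, I/O yield, promote→Q0. Q0=[P2] Q1=[P1] Q2=[]
t=27-28: P2@Q0 runs 1, rem=4, I/O yield, promote→Q0. Q0=[P2] Q1=[P1] Q2=[]
t=28-29: P2@Q0 runs 1, rem=3, I/O yield, promote→Q0. Q0=[P2] Q1=[P1] Q2=[]
t=29-30: P2@Q0 runs 1, rem=2, I/O yield, promote→Q0. Q0=[P2] Q1=[P1] Q2=[]
t=30-31: P2@Q0 runs 1, rem=1, I/O yield, promote→Q0. Q0=[P2] Q1=[P1] Q2=[]
t=31-32: P2@Q0 runs 1, rem=0, completes. Q0=[] Q1=[P1] Q2=[]
t=32-35: P1@Q1 runs 3, rem=3, I/O yield, promote→Q0. Q0=[P1] Q1=[] Q2=[]
t=35-37: P1@Q0 runs 2, rem=1, quantum used, demote→Q1. Q0=[] Q1=[P1] Q2=[]
t=37-38: P1@Q1 runs 1, rem=0, completes. Q0=[] Q1=[] Q2=[]

Answer: P1(0-2) P2(2-3) P3(3-5) P4(5-7) P2(7-8) P3(8-10) P4(10-12) P2(12-13) P3(13-15) P4(15-17) P2(17-18) P4(18-20) P2(20-21) P4(21-23) P2(23-24) P4(24-26) P2(26-27) P2(27-28) P2(28-29) P2(29-30) P2(30-31) P2(31-32) P1(32-35) P1(35-37) P1(37-38)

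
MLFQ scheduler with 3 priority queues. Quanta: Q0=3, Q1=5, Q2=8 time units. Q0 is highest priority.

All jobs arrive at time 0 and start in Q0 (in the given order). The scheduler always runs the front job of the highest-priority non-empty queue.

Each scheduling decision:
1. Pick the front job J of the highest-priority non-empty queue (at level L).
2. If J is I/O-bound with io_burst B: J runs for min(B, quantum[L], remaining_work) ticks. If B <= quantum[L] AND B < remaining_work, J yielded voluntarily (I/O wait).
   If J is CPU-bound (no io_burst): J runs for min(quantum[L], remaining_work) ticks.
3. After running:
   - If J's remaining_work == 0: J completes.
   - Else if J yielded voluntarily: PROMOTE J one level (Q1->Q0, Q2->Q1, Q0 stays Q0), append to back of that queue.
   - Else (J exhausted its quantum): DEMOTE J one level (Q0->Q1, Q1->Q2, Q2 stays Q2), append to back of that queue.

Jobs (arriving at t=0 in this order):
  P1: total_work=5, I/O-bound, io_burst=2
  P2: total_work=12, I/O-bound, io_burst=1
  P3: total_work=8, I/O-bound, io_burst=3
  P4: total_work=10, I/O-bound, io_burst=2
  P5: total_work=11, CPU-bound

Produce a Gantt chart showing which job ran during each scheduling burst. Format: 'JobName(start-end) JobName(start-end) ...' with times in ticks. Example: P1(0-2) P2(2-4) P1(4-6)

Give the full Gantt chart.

t=0-2: P1@Q0 runs 2, rem=3, I/O yield, promote→Q0. Q0=[P2,P3,P4,P5,P1] Q1=[] Q2=[]
t=2-3: P2@Q0 runs 1, rem=11, I/O yield, promote→Q0. Q0=[P3,P4,P5,P1,P2] Q1=[] Q2=[]
t=3-6: P3@Q0 runs 3, rem=5, I/O yield, promote→Q0. Q0=[P4,P5,P1,P2,P3] Q1=[] Q2=[]
t=6-8: P4@Q0 runs 2, rem=8, I/O yield, promote→Q0. Q0=[P5,P1,P2,P3,P4] Q1=[] Q2=[]
t=8-11: P5@Q0 runs 3, rem=8, quantum used, demote→Q1. Q0=[P1,P2,P3,P4] Q1=[P5] Q2=[]
t=11-13: P1@Q0 runs 2, rem=1, I/O yield, promote→Q0. Q0=[P2,P3,P4,P1] Q1=[P5] Q2=[]
t=13-14: P2@Q0 runs 1, rem=10, I/O yield, promote→Q0. Q0=[P3,P4,P1,P2] Q1=[P5] Q2=[]
t=14-17: P3@Q0 runs 3, rem=2, I/O yield, promote→Q0. Q0=[P4,P1,P2,P3] Q1=[P5] Q2=[]
t=17-19: P4@Q0 runs 2, rem=6, I/O yield, promote→Q0. Q0=[P1,P2,P3,P4] Q1=[P5] Q2=[]
t=19-20: P1@Q0 runs 1, rem=0, completes. Q0=[P2,P3,P4] Q1=[P5] Q2=[]
t=20-21: P2@Q0 runs 1, rem=9, I/O yield, promote→Q0. Q0=[P3,P4,P2] Q1=[P5] Q2=[]
t=21-23: P3@Q0 runs 2, rem=0, completes. Q0=[P4,P2] Q1=[P5] Q2=[]
t=23-25: P4@Q0 runs 2, rem=4, I/O yield, promote→Q0. Q0=[P2,P4] Q1=[P5] Q2=[]
t=25-26: P2@Q0 runs 1, rem=8, I/O yield, promote→Q0. Q0=[P4,P2] Q1=[P5] Q2=[]
t=26-28: P4@Q0 runs 2, rem=2, I/O yield, promote→Q0. Q0=[P2,P4] Q1=[P5] Q2=[]
t=28-29: P2@Q0 runs 1, rem=7, I/O yield, promote→Q0. Q0=[P4,P2] Q1=[P5] Q2=[]
t=29-31: P4@Q0 runs 2, rem=0, completes. Q0=[P2] Q1=[P5] Q2=[]
t=31-32: P2@Q0 runs 1, rem=6, I/O yield, promote→Q0. Q0=[P2] Q1=[P5] Q2=[]
t=32-33: P2@Q0 runs 1, rem=5, I/O yield, promote→Q0. Q0=[P2] Q1=[P5] Q2=[]
t=33-34: P2@Q0 runs 1, rem=4, I/O yield, promote→Q0. Q0=[P2] Q1=[P5] Q2=[]
t=34-35: P2@Q0 runs 1, rem=3, I/O yield, promote→Q0. Q0=[P2] Q1=[P5] Q2=[]
t=35-36: P2@Q0 runs 1, rem=2, I/O yield, promote→Q0. Q0=[P2] Q1=[P5] Q2=[]
t=36-37: P2@Q0 runs 1, rem=1, I/O yield, promote→Q0. Q0=[P2] Q1=[P5] Q2=[]
t=37-38: P2@Q0 runs 1, rem=0, completes. Q0=[] Q1=[P5] Q2=[]
t=38-43: P5@Q1 runs 5, rem=3, quantum used, demote→Q2. Q0=[] Q1=[] Q2=[P5]
t=43-46: P5@Q2 runs 3, rem=0, completes. Q0=[] Q1=[] Q2=[]

Answer: P1(0-2) P2(2-3) P3(3-6) P4(6-8) P5(8-11) P1(11-13) P2(13-14) P3(14-17) P4(17-19) P1(19-20) P2(20-21) P3(21-23) P4(23-25) P2(25-26) P4(26-28) P2(28-29) P4(29-31) P2(31-32) P2(32-33) P2(33-34) P2(34-35) P2(35-36) P2(36-37) P2(37-38) P5(38-43) P5(43-46)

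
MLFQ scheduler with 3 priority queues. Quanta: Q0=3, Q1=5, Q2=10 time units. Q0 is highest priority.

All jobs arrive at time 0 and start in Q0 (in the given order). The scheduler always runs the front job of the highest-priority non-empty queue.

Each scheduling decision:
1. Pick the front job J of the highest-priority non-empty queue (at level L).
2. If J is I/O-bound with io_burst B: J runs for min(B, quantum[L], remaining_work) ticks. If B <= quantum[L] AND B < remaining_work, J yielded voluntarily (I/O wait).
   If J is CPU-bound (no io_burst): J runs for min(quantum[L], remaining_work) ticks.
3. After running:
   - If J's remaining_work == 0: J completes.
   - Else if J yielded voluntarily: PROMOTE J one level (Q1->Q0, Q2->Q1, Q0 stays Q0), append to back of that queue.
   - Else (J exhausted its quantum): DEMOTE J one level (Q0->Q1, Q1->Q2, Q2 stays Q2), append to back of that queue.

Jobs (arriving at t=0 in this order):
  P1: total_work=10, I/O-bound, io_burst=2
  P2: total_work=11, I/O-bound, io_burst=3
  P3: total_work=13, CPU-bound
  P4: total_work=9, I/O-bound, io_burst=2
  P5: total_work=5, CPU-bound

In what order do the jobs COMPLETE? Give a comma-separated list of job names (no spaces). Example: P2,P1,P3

t=0-2: P1@Q0 runs 2, rem=8, I/O yield, promote→Q0. Q0=[P2,P3,P4,P5,P1] Q1=[] Q2=[]
t=2-5: P2@Q0 runs 3, rem=8, I/O yield, promote→Q0. Q0=[P3,P4,P5,P1,P2] Q1=[] Q2=[]
t=5-8: P3@Q0 runs 3, rem=10, quantum used, demote→Q1. Q0=[P4,P5,P1,P2] Q1=[P3] Q2=[]
t=8-10: P4@Q0 runs 2, rem=7, I/O yield, promote→Q0. Q0=[P5,P1,P2,P4] Q1=[P3] Q2=[]
t=10-13: P5@Q0 runs 3, rem=2, quantum used, demote→Q1. Q0=[P1,P2,P4] Q1=[P3,P5] Q2=[]
t=13-15: P1@Q0 runs 2, rem=6, I/O yield, promote→Q0. Q0=[P2,P4,P1] Q1=[P3,P5] Q2=[]
t=15-18: P2@Q0 runs 3, rem=5, I/O yield, promote→Q0. Q0=[P4,P1,P2] Q1=[P3,P5] Q2=[]
t=18-20: P4@Q0 runs 2, rem=5, I/O yield, promote→Q0. Q0=[P1,P2,P4] Q1=[P3,P5] Q2=[]
t=20-22: P1@Q0 runs 2, rem=4, I/O yield, promote→Q0. Q0=[P2,P4,P1] Q1=[P3,P5] Q2=[]
t=22-25: P2@Q0 runs 3, rem=2, I/O yield, promote→Q0. Q0=[P4,P1,P2] Q1=[P3,P5] Q2=[]
t=25-27: P4@Q0 runs 2, rem=3, I/O yield, promote→Q0. Q0=[P1,P2,P4] Q1=[P3,P5] Q2=[]
t=27-29: P1@Q0 runs 2, rem=2, I/O yield, promote→Q0. Q0=[P2,P4,P1] Q1=[P3,P5] Q2=[]
t=29-31: P2@Q0 runs 2, rem=0, completes. Q0=[P4,P1] Q1=[P3,P5] Q2=[]
t=31-33: P4@Q0 runs 2, rem=1, I/O yield, promote→Q0. Q0=[P1,P4] Q1=[P3,P5] Q2=[]
t=33-35: P1@Q0 runs 2, rem=0, completes. Q0=[P4] Q1=[P3,P5] Q2=[]
t=35-36: P4@Q0 runs 1, rem=0, completes. Q0=[] Q1=[P3,P5] Q2=[]
t=36-41: P3@Q1 runs 5, rem=5, quantum used, demote→Q2. Q0=[] Q1=[P5] Q2=[P3]
t=41-43: P5@Q1 runs 2, rem=0, completes. Q0=[] Q1=[] Q2=[P3]
t=43-48: P3@Q2 runs 5, rem=0, completes. Q0=[] Q1=[] Q2=[]

Answer: P2,P1,P4,P5,P3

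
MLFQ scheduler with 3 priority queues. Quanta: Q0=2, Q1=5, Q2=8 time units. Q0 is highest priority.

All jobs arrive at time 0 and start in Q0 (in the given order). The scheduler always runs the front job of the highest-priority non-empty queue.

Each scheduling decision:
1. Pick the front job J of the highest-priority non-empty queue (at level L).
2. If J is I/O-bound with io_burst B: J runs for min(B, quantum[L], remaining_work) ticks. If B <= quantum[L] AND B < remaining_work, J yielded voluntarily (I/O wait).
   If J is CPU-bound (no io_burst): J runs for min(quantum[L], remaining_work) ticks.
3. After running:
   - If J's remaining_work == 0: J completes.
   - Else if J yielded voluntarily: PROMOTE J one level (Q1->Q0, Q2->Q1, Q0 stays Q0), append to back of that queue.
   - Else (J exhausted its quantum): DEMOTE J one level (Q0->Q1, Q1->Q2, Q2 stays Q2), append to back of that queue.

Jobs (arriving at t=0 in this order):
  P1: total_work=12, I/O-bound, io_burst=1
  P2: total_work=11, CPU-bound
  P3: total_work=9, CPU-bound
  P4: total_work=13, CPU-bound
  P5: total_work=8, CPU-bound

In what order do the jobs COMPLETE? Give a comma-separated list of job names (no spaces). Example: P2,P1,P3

Answer: P1,P2,P3,P4,P5

Derivation:
t=0-1: P1@Q0 runs 1, rem=11, I/O yield, promote→Q0. Q0=[P2,P3,P4,P5,P1] Q1=[] Q2=[]
t=1-3: P2@Q0 runs 2, rem=9, quantum used, demote→Q1. Q0=[P3,P4,P5,P1] Q1=[P2] Q2=[]
t=3-5: P3@Q0 runs 2, rem=7, quantum used, demote→Q1. Q0=[P4,P5,P1] Q1=[P2,P3] Q2=[]
t=5-7: P4@Q0 runs 2, rem=11, quantum used, demote→Q1. Q0=[P5,P1] Q1=[P2,P3,P4] Q2=[]
t=7-9: P5@Q0 runs 2, rem=6, quantum used, demote→Q1. Q0=[P1] Q1=[P2,P3,P4,P5] Q2=[]
t=9-10: P1@Q0 runs 1, rem=10, I/O yield, promote→Q0. Q0=[P1] Q1=[P2,P3,P4,P5] Q2=[]
t=10-11: P1@Q0 runs 1, rem=9, I/O yield, promote→Q0. Q0=[P1] Q1=[P2,P3,P4,P5] Q2=[]
t=11-12: P1@Q0 runs 1, rem=8, I/O yield, promote→Q0. Q0=[P1] Q1=[P2,P3,P4,P5] Q2=[]
t=12-13: P1@Q0 runs 1, rem=7, I/O yield, promote→Q0. Q0=[P1] Q1=[P2,P3,P4,P5] Q2=[]
t=13-14: P1@Q0 runs 1, rem=6, I/O yield, promote→Q0. Q0=[P1] Q1=[P2,P3,P4,P5] Q2=[]
t=14-15: P1@Q0 runs 1, rem=5, I/O yield, promote→Q0. Q0=[P1] Q1=[P2,P3,P4,P5] Q2=[]
t=15-16: P1@Q0 runs 1, rem=4, I/O yield, promote→Q0. Q0=[P1] Q1=[P2,P3,P4,P5] Q2=[]
t=16-17: P1@Q0 runs 1, rem=3, I/O yield, promote→Q0. Q0=[P1] Q1=[P2,P3,P4,P5] Q2=[]
t=17-18: P1@Q0 runs 1, rem=2, I/O yield, promote→Q0. Q0=[P1] Q1=[P2,P3,P4,P5] Q2=[]
t=18-19: P1@Q0 runs 1, rem=1, I/O yield, promote→Q0. Q0=[P1] Q1=[P2,P3,P4,P5] Q2=[]
t=19-20: P1@Q0 runs 1, rem=0, completes. Q0=[] Q1=[P2,P3,P4,P5] Q2=[]
t=20-25: P2@Q1 runs 5, rem=4, quantum used, demote→Q2. Q0=[] Q1=[P3,P4,P5] Q2=[P2]
t=25-30: P3@Q1 runs 5, rem=2, quantum used, demote→Q2. Q0=[] Q1=[P4,P5] Q2=[P2,P3]
t=30-35: P4@Q1 runs 5, rem=6, quantum used, demote→Q2. Q0=[] Q1=[P5] Q2=[P2,P3,P4]
t=35-40: P5@Q1 runs 5, rem=1, quantum used, demote→Q2. Q0=[] Q1=[] Q2=[P2,P3,P4,P5]
t=40-44: P2@Q2 runs 4, rem=0, completes. Q0=[] Q1=[] Q2=[P3,P4,P5]
t=44-46: P3@Q2 runs 2, rem=0, completes. Q0=[] Q1=[] Q2=[P4,P5]
t=46-52: P4@Q2 runs 6, rem=0, completes. Q0=[] Q1=[] Q2=[P5]
t=52-53: P5@Q2 runs 1, rem=0, completes. Q0=[] Q1=[] Q2=[]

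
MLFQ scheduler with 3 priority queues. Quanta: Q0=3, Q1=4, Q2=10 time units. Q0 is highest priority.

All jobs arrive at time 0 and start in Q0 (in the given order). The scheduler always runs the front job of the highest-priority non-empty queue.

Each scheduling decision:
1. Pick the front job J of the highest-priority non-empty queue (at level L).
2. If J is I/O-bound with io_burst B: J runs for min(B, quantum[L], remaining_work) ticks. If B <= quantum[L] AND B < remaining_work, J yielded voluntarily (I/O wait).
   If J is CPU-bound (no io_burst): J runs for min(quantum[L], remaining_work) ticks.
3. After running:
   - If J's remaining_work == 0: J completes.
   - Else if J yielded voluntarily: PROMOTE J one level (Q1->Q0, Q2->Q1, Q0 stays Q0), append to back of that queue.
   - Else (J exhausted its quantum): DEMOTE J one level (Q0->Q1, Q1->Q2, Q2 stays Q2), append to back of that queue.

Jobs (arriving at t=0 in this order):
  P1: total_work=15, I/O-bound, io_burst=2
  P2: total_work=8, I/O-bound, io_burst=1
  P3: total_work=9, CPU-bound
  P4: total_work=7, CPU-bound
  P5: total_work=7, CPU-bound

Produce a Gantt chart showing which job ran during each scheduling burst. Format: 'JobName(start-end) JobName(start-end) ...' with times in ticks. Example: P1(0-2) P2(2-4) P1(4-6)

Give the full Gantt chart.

t=0-2: P1@Q0 runs 2, rem=13, I/O yield, promote→Q0. Q0=[P2,P3,P4,P5,P1] Q1=[] Q2=[]
t=2-3: P2@Q0 runs 1, rem=7, I/O yield, promote→Q0. Q0=[P3,P4,P5,P1,P2] Q1=[] Q2=[]
t=3-6: P3@Q0 runs 3, rem=6, quantum used, demote→Q1. Q0=[P4,P5,P1,P2] Q1=[P3] Q2=[]
t=6-9: P4@Q0 runs 3, rem=4, quantum used, demote→Q1. Q0=[P5,P1,P2] Q1=[P3,P4] Q2=[]
t=9-12: P5@Q0 runs 3, rem=4, quantum used, demote→Q1. Q0=[P1,P2] Q1=[P3,P4,P5] Q2=[]
t=12-14: P1@Q0 runs 2, rem=11, I/O yield, promote→Q0. Q0=[P2,P1] Q1=[P3,P4,P5] Q2=[]
t=14-15: P2@Q0 runs 1, rem=6, I/O yield, promote→Q0. Q0=[P1,P2] Q1=[P3,P4,P5] Q2=[]
t=15-17: P1@Q0 runs 2, rem=9, I/O yield, promote→Q0. Q0=[P2,P1] Q1=[P3,P4,P5] Q2=[]
t=17-18: P2@Q0 runs 1, rem=5, I/O yield, promote→Q0. Q0=[P1,P2] Q1=[P3,P4,P5] Q2=[]
t=18-20: P1@Q0 runs 2, rem=7, I/O yield, promote→Q0. Q0=[P2,P1] Q1=[P3,P4,P5] Q2=[]
t=20-21: P2@Q0 runs 1, rem=4, I/O yield, promote→Q0. Q0=[P1,P2] Q1=[P3,P4,P5] Q2=[]
t=21-23: P1@Q0 runs 2, rem=5, I/O yield, promote→Q0. Q0=[P2,P1] Q1=[P3,P4,P5] Q2=[]
t=23-24: P2@Q0 runs 1, rem=3, I/O yield, promote→Q0. Q0=[P1,P2] Q1=[P3,P4,P5] Q2=[]
t=24-26: P1@Q0 runs 2, rem=3, I/O yield, promote→Q0. Q0=[P2,P1] Q1=[P3,P4,P5] Q2=[]
t=26-27: P2@Q0 runs 1, rem=2, I/O yield, promote→Q0. Q0=[P1,P2] Q1=[P3,P4,P5] Q2=[]
t=27-29: P1@Q0 runs 2, rem=1, I/O yield, promote→Q0. Q0=[P2,P1] Q1=[P3,P4,P5] Q2=[]
t=29-30: P2@Q0 runs 1, rem=1, I/O yield, promote→Q0. Q0=[P1,P2] Q1=[P3,P4,P5] Q2=[]
t=30-31: P1@Q0 runs 1, rem=0, completes. Q0=[P2] Q1=[P3,P4,P5] Q2=[]
t=31-32: P2@Q0 runs 1, rem=0, completes. Q0=[] Q1=[P3,P4,P5] Q2=[]
t=32-36: P3@Q1 runs 4, rem=2, quantum used, demote→Q2. Q0=[] Q1=[P4,P5] Q2=[P3]
t=36-40: P4@Q1 runs 4, rem=0, completes. Q0=[] Q1=[P5] Q2=[P3]
t=40-44: P5@Q1 runs 4, rem=0, completes. Q0=[] Q1=[] Q2=[P3]
t=44-46: P3@Q2 runs 2, rem=0, completes. Q0=[] Q1=[] Q2=[]

Answer: P1(0-2) P2(2-3) P3(3-6) P4(6-9) P5(9-12) P1(12-14) P2(14-15) P1(15-17) P2(17-18) P1(18-20) P2(20-21) P1(21-23) P2(23-24) P1(24-26) P2(26-27) P1(27-29) P2(29-30) P1(30-31) P2(31-32) P3(32-36) P4(36-40) P5(40-44) P3(44-46)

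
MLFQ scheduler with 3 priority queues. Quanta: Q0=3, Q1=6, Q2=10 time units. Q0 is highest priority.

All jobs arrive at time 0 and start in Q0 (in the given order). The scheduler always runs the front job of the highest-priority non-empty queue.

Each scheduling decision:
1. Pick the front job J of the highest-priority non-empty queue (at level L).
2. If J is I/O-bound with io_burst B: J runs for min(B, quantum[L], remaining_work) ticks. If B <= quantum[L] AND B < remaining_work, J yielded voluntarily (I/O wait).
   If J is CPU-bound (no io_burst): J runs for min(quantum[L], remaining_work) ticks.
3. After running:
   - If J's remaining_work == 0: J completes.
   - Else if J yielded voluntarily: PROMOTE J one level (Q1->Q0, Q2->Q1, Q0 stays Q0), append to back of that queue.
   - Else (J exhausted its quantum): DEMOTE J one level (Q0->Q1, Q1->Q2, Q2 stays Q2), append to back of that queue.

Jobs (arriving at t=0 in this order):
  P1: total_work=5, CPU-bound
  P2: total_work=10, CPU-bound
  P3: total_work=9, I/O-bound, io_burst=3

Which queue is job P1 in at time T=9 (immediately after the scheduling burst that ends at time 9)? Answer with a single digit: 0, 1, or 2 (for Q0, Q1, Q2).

t=0-3: P1@Q0 runs 3, rem=2, quantum used, demote→Q1. Q0=[P2,P3] Q1=[P1] Q2=[]
t=3-6: P2@Q0 runs 3, rem=7, quantum used, demote→Q1. Q0=[P3] Q1=[P1,P2] Q2=[]
t=6-9: P3@Q0 runs 3, rem=6, I/O yield, promote→Q0. Q0=[P3] Q1=[P1,P2] Q2=[]
t=9-12: P3@Q0 runs 3, rem=3, I/O yield, promote→Q0. Q0=[P3] Q1=[P1,P2] Q2=[]
t=12-15: P3@Q0 runs 3, rem=0, completes. Q0=[] Q1=[P1,P2] Q2=[]
t=15-17: P1@Q1 runs 2, rem=0, completes. Q0=[] Q1=[P2] Q2=[]
t=17-23: P2@Q1 runs 6, rem=1, quantum used, demote→Q2. Q0=[] Q1=[] Q2=[P2]
t=23-24: P2@Q2 runs 1, rem=0, completes. Q0=[] Q1=[] Q2=[]

Answer: 1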